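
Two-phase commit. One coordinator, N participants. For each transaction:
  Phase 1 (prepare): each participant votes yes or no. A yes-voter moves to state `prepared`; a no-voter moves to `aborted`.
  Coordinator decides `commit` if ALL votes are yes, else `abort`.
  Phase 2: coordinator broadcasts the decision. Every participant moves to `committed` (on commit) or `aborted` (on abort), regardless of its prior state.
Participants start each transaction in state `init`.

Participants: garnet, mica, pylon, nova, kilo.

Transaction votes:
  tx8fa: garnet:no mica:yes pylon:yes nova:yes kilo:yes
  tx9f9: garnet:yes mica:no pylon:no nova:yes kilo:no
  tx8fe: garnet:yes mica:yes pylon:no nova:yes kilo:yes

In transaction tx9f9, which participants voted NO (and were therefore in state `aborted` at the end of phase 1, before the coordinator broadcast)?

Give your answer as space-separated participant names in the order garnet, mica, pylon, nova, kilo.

Txn tx9f9 phase 1: garnet yes -> prepared; mica no -> aborted; pylon no -> aborted; nova yes -> prepared; kilo no -> aborted

Answer: mica pylon kilo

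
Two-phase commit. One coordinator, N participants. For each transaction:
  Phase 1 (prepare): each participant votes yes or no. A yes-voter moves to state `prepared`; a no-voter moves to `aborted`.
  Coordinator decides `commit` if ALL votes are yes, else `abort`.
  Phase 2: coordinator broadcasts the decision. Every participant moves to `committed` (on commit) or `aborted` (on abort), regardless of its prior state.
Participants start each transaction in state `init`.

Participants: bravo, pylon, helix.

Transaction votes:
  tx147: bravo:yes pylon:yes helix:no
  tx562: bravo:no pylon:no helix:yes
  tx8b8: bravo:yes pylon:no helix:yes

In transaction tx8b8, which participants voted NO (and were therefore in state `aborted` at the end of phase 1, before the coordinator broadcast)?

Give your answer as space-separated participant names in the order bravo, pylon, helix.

Answer: pylon

Derivation:
Txn tx8b8 phase 1: bravo yes -> prepared; pylon no -> aborted; helix yes -> prepared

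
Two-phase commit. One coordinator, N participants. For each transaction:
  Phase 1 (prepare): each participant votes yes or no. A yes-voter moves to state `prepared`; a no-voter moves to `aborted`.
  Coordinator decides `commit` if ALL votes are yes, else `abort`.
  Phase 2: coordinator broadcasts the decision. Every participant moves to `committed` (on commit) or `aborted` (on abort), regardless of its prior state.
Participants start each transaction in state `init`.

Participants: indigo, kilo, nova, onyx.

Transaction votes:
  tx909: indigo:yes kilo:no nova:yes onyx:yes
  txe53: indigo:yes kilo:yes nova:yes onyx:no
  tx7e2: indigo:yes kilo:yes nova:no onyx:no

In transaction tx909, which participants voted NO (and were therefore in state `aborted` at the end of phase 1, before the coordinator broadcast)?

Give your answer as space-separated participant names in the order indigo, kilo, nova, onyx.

Answer: kilo

Derivation:
Txn tx909 phase 1: indigo yes -> prepared; kilo no -> aborted; nova yes -> prepared; onyx yes -> prepared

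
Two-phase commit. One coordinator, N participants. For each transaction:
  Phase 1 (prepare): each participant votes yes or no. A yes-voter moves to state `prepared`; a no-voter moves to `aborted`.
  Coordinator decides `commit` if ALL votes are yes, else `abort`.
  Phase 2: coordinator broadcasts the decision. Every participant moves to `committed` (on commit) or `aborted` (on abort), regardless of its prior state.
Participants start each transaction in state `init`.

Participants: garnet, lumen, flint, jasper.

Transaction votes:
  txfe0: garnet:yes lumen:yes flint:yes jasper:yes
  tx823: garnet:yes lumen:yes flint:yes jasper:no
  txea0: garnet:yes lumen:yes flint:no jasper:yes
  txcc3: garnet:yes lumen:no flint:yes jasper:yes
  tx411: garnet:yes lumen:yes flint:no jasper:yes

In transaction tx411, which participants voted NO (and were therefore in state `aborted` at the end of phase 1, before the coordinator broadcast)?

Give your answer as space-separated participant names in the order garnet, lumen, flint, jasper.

Txn tx411 phase 1: garnet yes -> prepared; lumen yes -> prepared; flint no -> aborted; jasper yes -> prepared

Answer: flint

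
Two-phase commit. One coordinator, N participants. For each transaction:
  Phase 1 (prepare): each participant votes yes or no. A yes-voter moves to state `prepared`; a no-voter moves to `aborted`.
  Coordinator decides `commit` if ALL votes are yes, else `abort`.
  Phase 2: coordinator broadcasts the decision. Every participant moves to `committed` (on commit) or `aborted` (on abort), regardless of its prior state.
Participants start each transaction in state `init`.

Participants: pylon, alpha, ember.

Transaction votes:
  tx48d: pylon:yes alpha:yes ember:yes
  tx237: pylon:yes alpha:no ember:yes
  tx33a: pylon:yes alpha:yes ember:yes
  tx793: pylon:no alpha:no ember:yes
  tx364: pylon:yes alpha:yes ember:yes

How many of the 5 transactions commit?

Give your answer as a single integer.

Answer: 3

Derivation:
tx48d: all yes -> commit (commits=1)
tx237: no from alpha -> abort (commits=1)
tx33a: all yes -> commit (commits=2)
tx793: no from pylon, alpha -> abort (commits=2)
tx364: all yes -> commit (commits=3)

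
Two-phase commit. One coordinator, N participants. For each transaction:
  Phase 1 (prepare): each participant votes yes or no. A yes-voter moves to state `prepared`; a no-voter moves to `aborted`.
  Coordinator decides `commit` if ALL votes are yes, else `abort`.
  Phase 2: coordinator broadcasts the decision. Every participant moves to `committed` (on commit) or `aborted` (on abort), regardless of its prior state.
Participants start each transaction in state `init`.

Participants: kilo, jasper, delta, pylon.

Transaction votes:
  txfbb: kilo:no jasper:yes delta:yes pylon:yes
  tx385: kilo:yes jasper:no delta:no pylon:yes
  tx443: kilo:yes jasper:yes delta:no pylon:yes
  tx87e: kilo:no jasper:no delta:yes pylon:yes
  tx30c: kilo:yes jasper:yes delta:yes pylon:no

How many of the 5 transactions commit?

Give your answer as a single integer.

Answer: 0

Derivation:
txfbb: no from kilo -> abort (commits=0)
tx385: no from jasper, delta -> abort (commits=0)
tx443: no from delta -> abort (commits=0)
tx87e: no from kilo, jasper -> abort (commits=0)
tx30c: no from pylon -> abort (commits=0)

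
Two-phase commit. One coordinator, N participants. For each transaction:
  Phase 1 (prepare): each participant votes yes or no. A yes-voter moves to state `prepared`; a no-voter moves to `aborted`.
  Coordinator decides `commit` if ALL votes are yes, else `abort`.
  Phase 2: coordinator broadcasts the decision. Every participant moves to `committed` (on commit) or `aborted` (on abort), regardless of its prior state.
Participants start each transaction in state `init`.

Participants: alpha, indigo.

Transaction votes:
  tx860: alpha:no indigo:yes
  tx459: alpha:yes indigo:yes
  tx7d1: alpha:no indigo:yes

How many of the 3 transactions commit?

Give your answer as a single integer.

Answer: 1

Derivation:
tx860: no from alpha -> abort (commits=0)
tx459: all yes -> commit (commits=1)
tx7d1: no from alpha -> abort (commits=1)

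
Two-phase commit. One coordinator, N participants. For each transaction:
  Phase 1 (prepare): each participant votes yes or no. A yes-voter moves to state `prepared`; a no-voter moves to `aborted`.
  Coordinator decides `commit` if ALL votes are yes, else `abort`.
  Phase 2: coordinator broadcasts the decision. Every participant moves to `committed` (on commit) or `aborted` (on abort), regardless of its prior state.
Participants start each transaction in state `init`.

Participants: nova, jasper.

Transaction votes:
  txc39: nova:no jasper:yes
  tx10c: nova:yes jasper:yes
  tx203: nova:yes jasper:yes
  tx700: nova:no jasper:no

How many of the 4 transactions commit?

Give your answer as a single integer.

Answer: 2

Derivation:
txc39: no from nova -> abort (commits=0)
tx10c: all yes -> commit (commits=1)
tx203: all yes -> commit (commits=2)
tx700: no from nova, jasper -> abort (commits=2)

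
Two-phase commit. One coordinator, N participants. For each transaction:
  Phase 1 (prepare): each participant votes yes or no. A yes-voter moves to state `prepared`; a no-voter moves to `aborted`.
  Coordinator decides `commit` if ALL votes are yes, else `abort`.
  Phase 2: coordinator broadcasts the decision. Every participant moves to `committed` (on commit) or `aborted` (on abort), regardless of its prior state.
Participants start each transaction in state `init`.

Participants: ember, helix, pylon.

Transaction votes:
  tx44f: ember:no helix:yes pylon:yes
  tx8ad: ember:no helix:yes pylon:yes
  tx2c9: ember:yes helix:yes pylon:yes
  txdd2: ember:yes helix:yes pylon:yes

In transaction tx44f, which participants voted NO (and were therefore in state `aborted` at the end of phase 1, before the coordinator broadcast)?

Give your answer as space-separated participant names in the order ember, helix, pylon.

Answer: ember

Derivation:
Txn tx44f phase 1: ember no -> aborted; helix yes -> prepared; pylon yes -> prepared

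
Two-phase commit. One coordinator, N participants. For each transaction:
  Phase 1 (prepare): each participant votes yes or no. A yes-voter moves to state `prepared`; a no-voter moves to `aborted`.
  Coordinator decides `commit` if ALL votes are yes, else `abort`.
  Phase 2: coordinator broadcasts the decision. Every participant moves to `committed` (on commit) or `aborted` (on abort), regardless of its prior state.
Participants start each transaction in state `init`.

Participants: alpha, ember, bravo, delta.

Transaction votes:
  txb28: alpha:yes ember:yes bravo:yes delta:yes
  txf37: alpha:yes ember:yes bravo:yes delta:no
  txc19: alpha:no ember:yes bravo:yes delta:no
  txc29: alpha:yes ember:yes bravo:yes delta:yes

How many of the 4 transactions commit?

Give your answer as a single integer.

Answer: 2

Derivation:
txb28: all yes -> commit (commits=1)
txf37: no from delta -> abort (commits=1)
txc19: no from alpha, delta -> abort (commits=1)
txc29: all yes -> commit (commits=2)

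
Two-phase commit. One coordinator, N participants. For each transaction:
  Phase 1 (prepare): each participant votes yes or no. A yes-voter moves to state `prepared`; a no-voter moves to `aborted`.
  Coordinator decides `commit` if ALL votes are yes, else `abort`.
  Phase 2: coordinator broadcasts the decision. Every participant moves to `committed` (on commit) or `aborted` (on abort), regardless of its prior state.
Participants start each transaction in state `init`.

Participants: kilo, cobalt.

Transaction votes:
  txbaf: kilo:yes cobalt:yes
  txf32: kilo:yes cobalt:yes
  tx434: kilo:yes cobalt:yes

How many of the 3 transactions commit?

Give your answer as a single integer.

txbaf: all yes -> commit (commits=1)
txf32: all yes -> commit (commits=2)
tx434: all yes -> commit (commits=3)

Answer: 3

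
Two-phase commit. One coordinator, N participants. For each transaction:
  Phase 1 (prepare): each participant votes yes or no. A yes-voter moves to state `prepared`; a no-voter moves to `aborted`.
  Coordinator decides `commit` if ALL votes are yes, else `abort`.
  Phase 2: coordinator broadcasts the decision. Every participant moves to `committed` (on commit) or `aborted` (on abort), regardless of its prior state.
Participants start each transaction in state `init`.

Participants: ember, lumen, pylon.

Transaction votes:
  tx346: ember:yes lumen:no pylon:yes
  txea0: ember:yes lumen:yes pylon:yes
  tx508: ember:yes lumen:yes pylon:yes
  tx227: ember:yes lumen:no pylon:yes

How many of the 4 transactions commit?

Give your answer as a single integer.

Answer: 2

Derivation:
tx346: no from lumen -> abort (commits=0)
txea0: all yes -> commit (commits=1)
tx508: all yes -> commit (commits=2)
tx227: no from lumen -> abort (commits=2)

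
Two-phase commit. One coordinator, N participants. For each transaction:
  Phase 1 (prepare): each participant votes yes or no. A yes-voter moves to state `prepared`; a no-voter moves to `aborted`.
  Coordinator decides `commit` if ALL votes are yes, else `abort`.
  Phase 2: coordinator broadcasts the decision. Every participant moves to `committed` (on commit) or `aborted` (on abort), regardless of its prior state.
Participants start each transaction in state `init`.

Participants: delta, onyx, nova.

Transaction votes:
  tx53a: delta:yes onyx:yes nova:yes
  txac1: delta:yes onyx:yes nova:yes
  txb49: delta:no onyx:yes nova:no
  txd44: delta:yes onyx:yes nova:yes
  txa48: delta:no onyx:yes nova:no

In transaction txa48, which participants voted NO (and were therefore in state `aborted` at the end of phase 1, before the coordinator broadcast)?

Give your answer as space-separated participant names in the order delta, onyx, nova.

Txn txa48 phase 1: delta no -> aborted; onyx yes -> prepared; nova no -> aborted

Answer: delta nova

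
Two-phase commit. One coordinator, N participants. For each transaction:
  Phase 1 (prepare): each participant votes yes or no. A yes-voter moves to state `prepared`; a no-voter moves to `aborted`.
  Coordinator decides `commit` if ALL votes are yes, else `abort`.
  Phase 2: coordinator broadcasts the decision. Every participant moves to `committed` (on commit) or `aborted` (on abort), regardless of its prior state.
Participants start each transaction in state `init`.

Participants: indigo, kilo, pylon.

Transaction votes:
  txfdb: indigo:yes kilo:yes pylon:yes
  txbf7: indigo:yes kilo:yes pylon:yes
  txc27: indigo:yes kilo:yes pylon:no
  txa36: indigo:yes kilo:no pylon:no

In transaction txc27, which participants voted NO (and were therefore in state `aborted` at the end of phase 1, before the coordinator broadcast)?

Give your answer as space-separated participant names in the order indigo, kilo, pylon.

Answer: pylon

Derivation:
Txn txc27 phase 1: indigo yes -> prepared; kilo yes -> prepared; pylon no -> aborted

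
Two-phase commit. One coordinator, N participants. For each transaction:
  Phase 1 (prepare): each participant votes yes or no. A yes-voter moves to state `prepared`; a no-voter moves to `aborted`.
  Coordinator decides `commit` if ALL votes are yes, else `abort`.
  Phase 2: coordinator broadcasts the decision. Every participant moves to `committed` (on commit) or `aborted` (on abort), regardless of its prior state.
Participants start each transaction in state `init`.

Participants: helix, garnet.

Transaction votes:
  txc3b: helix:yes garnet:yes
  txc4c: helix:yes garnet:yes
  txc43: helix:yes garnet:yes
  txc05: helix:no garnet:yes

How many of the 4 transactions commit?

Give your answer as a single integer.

txc3b: all yes -> commit (commits=1)
txc4c: all yes -> commit (commits=2)
txc43: all yes -> commit (commits=3)
txc05: no from helix -> abort (commits=3)

Answer: 3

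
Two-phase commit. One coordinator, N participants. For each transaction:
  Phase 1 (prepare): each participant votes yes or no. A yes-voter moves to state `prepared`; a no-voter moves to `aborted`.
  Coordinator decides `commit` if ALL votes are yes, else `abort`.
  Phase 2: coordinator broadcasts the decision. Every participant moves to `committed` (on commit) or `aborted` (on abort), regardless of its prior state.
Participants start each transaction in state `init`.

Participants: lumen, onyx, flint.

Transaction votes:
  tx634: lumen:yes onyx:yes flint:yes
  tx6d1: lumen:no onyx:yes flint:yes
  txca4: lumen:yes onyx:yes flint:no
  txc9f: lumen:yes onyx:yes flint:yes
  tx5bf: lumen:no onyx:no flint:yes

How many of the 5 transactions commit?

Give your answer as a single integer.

Answer: 2

Derivation:
tx634: all yes -> commit (commits=1)
tx6d1: no from lumen -> abort (commits=1)
txca4: no from flint -> abort (commits=1)
txc9f: all yes -> commit (commits=2)
tx5bf: no from lumen, onyx -> abort (commits=2)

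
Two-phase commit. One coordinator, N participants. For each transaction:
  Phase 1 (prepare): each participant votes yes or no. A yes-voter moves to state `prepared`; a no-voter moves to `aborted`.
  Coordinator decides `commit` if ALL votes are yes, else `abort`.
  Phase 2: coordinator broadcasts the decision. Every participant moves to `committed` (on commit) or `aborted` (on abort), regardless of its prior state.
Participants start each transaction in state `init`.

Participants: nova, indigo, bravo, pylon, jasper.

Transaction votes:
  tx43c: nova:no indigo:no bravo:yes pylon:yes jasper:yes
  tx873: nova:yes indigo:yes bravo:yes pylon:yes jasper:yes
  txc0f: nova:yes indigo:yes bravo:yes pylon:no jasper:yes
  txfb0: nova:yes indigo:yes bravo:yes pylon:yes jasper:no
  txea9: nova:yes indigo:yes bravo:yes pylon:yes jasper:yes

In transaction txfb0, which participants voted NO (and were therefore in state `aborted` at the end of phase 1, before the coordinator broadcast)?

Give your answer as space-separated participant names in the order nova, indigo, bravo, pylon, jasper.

Txn txfb0 phase 1: nova yes -> prepared; indigo yes -> prepared; bravo yes -> prepared; pylon yes -> prepared; jasper no -> aborted

Answer: jasper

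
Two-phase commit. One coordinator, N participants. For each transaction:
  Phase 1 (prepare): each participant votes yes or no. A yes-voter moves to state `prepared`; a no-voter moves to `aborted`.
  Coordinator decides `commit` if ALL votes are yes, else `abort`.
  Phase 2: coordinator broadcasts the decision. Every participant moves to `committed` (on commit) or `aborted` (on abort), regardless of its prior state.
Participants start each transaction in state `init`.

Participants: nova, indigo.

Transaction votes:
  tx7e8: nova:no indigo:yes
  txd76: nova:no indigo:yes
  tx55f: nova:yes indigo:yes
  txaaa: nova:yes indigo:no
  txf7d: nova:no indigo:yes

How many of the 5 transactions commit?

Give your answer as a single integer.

Answer: 1

Derivation:
tx7e8: no from nova -> abort (commits=0)
txd76: no from nova -> abort (commits=0)
tx55f: all yes -> commit (commits=1)
txaaa: no from indigo -> abort (commits=1)
txf7d: no from nova -> abort (commits=1)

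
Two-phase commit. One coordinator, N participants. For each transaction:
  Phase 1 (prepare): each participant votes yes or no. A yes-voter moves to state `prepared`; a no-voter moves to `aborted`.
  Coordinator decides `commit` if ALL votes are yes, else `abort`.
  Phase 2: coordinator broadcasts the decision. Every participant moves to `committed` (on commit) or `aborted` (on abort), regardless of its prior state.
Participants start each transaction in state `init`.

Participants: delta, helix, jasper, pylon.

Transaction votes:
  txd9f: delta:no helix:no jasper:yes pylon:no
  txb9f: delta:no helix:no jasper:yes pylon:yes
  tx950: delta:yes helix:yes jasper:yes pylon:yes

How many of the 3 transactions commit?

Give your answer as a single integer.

Answer: 1

Derivation:
txd9f: no from delta, helix, pylon -> abort (commits=0)
txb9f: no from delta, helix -> abort (commits=0)
tx950: all yes -> commit (commits=1)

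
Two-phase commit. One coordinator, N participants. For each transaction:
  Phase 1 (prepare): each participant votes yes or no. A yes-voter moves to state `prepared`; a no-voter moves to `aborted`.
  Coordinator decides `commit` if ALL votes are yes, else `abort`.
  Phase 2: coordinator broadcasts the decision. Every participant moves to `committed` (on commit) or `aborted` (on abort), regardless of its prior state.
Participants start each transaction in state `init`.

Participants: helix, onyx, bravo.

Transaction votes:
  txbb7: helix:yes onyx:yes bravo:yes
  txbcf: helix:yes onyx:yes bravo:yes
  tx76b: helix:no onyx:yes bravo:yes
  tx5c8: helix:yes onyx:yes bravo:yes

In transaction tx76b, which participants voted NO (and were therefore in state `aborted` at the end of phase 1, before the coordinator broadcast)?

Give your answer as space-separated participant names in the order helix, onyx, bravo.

Answer: helix

Derivation:
Txn tx76b phase 1: helix no -> aborted; onyx yes -> prepared; bravo yes -> prepared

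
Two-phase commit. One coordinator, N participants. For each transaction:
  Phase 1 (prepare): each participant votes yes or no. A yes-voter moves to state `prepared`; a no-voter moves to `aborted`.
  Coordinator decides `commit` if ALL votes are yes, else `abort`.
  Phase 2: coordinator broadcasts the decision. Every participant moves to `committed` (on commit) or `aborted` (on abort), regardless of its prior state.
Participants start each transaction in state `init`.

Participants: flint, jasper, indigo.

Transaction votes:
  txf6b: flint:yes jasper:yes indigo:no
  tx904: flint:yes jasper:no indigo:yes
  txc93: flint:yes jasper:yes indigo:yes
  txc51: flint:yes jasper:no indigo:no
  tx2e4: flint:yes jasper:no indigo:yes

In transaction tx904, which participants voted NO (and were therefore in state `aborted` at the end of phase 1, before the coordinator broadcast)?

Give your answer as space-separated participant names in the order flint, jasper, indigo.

Answer: jasper

Derivation:
Txn tx904 phase 1: flint yes -> prepared; jasper no -> aborted; indigo yes -> prepared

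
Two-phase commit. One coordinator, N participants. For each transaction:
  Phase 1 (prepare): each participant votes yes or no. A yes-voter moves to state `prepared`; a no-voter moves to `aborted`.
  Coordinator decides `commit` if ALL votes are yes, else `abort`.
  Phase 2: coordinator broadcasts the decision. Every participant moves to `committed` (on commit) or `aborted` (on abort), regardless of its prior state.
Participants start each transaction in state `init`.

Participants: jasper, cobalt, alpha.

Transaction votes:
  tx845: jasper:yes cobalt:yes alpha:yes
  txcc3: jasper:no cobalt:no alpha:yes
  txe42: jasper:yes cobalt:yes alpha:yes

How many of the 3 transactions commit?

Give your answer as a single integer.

tx845: all yes -> commit (commits=1)
txcc3: no from jasper, cobalt -> abort (commits=1)
txe42: all yes -> commit (commits=2)

Answer: 2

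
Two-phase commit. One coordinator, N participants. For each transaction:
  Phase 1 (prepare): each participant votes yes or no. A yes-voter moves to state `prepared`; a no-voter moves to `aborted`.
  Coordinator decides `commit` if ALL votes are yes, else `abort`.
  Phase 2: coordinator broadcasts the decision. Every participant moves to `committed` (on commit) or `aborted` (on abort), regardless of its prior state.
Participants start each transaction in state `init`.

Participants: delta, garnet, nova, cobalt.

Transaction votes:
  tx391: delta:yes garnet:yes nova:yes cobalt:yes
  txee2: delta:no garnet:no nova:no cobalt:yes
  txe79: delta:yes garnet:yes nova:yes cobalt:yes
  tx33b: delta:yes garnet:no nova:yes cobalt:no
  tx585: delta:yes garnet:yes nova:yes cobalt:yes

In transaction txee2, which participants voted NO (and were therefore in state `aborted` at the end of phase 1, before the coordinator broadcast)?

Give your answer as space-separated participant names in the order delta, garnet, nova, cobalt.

Txn txee2 phase 1: delta no -> aborted; garnet no -> aborted; nova no -> aborted; cobalt yes -> prepared

Answer: delta garnet nova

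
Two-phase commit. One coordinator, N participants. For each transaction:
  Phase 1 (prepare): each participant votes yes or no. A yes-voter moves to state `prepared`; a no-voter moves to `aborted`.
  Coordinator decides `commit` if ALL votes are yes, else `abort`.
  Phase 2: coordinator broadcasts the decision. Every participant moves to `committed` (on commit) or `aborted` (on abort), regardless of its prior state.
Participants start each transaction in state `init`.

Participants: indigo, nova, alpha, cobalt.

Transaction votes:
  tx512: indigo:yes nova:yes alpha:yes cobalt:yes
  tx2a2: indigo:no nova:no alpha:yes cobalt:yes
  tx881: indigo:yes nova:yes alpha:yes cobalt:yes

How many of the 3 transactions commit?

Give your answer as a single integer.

Answer: 2

Derivation:
tx512: all yes -> commit (commits=1)
tx2a2: no from indigo, nova -> abort (commits=1)
tx881: all yes -> commit (commits=2)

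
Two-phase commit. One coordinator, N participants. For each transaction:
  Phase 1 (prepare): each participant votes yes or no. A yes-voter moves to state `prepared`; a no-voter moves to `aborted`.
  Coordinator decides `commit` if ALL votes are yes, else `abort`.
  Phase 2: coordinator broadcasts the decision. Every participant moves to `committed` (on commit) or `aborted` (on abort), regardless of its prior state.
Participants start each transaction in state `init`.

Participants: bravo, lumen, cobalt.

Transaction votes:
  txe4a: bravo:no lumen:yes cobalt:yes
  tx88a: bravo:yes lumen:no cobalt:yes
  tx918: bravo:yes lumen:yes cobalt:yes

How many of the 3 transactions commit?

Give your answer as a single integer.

Answer: 1

Derivation:
txe4a: no from bravo -> abort (commits=0)
tx88a: no from lumen -> abort (commits=0)
tx918: all yes -> commit (commits=1)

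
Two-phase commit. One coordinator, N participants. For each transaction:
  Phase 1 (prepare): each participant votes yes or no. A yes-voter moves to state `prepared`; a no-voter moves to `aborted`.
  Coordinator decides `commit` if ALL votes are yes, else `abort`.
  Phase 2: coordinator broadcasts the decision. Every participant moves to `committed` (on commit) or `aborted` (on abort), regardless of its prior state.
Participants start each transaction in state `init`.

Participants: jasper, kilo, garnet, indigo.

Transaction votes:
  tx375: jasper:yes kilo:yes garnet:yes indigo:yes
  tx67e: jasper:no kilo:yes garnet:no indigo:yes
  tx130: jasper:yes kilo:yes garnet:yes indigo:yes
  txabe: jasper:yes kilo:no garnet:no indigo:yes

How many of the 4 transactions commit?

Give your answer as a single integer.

tx375: all yes -> commit (commits=1)
tx67e: no from jasper, garnet -> abort (commits=1)
tx130: all yes -> commit (commits=2)
txabe: no from kilo, garnet -> abort (commits=2)

Answer: 2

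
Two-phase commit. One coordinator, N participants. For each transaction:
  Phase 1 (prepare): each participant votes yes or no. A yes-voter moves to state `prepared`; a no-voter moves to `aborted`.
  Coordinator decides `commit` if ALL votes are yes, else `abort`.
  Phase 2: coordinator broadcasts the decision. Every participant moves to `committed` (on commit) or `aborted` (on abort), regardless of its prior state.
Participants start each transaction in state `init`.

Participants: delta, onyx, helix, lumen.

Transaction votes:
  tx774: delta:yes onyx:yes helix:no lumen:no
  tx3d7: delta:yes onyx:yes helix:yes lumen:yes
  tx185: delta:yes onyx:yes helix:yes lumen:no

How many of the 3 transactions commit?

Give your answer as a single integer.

tx774: no from helix, lumen -> abort (commits=0)
tx3d7: all yes -> commit (commits=1)
tx185: no from lumen -> abort (commits=1)

Answer: 1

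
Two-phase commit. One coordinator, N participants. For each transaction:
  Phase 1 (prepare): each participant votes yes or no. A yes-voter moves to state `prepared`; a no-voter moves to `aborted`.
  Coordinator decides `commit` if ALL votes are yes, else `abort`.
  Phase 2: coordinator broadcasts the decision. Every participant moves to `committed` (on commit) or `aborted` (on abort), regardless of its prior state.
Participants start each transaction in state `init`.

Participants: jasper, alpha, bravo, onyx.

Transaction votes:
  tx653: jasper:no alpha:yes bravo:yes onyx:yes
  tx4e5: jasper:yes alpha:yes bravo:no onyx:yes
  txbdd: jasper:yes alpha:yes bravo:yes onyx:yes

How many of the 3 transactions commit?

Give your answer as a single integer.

tx653: no from jasper -> abort (commits=0)
tx4e5: no from bravo -> abort (commits=0)
txbdd: all yes -> commit (commits=1)

Answer: 1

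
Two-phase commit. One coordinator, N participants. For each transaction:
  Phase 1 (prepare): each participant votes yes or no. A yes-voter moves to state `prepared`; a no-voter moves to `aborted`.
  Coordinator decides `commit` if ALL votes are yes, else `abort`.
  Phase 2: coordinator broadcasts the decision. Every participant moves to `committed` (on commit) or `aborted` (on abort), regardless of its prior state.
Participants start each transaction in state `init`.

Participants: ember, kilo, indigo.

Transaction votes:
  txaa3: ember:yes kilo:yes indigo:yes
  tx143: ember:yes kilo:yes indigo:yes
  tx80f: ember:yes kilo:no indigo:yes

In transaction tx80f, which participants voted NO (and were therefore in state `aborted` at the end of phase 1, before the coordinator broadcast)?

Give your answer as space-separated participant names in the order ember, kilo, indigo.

Txn tx80f phase 1: ember yes -> prepared; kilo no -> aborted; indigo yes -> prepared

Answer: kilo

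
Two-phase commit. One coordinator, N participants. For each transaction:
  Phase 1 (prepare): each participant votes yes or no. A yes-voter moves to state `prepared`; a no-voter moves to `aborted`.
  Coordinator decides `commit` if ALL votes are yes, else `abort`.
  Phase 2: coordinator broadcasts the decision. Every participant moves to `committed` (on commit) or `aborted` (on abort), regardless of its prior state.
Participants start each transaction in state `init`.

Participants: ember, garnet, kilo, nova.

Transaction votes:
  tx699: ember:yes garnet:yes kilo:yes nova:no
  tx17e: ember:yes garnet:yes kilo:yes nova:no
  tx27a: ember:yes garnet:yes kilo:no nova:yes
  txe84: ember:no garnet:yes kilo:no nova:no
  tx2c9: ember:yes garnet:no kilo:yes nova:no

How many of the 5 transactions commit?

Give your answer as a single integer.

Answer: 0

Derivation:
tx699: no from nova -> abort (commits=0)
tx17e: no from nova -> abort (commits=0)
tx27a: no from kilo -> abort (commits=0)
txe84: no from ember, kilo, nova -> abort (commits=0)
tx2c9: no from garnet, nova -> abort (commits=0)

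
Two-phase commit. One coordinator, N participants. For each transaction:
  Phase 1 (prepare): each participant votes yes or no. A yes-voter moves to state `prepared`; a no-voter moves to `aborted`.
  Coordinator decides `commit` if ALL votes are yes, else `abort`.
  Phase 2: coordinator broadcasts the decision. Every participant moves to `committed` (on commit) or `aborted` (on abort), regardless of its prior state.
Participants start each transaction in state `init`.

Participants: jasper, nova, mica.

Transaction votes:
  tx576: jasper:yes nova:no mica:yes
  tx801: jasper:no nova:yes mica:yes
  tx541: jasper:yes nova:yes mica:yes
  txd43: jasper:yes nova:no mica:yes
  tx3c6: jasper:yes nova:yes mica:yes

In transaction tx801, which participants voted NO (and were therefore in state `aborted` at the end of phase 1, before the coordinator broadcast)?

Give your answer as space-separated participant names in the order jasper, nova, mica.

Answer: jasper

Derivation:
Txn tx801 phase 1: jasper no -> aborted; nova yes -> prepared; mica yes -> prepared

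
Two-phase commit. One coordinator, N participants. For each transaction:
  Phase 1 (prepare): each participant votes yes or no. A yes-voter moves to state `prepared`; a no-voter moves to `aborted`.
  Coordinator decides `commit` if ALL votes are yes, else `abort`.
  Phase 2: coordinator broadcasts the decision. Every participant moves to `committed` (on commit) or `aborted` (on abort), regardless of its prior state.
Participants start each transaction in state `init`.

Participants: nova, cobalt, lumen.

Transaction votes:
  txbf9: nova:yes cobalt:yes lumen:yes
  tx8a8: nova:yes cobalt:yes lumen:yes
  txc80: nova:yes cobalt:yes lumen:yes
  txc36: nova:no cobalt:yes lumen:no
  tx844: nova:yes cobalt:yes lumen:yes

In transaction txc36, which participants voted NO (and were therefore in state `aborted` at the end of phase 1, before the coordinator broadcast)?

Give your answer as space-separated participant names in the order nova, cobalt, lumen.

Txn txc36 phase 1: nova no -> aborted; cobalt yes -> prepared; lumen no -> aborted

Answer: nova lumen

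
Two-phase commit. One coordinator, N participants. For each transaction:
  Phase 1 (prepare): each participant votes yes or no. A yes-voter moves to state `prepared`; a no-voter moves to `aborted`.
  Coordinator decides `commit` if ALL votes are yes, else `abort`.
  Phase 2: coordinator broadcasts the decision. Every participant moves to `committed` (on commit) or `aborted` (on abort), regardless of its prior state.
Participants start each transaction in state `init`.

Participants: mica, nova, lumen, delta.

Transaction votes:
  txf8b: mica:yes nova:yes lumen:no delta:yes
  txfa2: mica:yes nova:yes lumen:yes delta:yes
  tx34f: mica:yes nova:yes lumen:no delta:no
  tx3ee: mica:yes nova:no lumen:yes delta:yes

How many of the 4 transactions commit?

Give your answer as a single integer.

Answer: 1

Derivation:
txf8b: no from lumen -> abort (commits=0)
txfa2: all yes -> commit (commits=1)
tx34f: no from lumen, delta -> abort (commits=1)
tx3ee: no from nova -> abort (commits=1)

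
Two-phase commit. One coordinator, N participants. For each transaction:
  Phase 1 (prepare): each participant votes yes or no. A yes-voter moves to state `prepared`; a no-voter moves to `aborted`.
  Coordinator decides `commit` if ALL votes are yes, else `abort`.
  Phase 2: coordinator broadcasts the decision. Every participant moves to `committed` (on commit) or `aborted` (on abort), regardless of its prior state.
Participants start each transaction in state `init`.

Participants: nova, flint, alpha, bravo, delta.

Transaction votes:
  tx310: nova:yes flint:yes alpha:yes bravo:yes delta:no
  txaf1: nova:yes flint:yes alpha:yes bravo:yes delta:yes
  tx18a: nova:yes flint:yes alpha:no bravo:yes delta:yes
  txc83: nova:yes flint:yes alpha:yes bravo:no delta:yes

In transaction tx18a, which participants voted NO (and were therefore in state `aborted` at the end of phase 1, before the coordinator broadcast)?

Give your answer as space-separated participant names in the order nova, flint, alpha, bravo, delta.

Txn tx18a phase 1: nova yes -> prepared; flint yes -> prepared; alpha no -> aborted; bravo yes -> prepared; delta yes -> prepared

Answer: alpha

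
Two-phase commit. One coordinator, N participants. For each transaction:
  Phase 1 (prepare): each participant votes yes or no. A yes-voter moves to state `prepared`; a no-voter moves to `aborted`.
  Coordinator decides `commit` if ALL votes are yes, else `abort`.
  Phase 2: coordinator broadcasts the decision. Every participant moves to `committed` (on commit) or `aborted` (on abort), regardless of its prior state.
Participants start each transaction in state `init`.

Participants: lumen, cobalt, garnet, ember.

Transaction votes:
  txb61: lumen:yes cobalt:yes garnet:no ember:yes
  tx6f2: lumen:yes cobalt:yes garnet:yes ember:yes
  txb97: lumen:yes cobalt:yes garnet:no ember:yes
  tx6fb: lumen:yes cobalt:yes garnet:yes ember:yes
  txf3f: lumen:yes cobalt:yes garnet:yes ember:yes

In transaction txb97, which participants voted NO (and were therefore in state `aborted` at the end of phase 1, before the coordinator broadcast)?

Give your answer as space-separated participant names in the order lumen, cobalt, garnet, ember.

Answer: garnet

Derivation:
Txn txb97 phase 1: lumen yes -> prepared; cobalt yes -> prepared; garnet no -> aborted; ember yes -> prepared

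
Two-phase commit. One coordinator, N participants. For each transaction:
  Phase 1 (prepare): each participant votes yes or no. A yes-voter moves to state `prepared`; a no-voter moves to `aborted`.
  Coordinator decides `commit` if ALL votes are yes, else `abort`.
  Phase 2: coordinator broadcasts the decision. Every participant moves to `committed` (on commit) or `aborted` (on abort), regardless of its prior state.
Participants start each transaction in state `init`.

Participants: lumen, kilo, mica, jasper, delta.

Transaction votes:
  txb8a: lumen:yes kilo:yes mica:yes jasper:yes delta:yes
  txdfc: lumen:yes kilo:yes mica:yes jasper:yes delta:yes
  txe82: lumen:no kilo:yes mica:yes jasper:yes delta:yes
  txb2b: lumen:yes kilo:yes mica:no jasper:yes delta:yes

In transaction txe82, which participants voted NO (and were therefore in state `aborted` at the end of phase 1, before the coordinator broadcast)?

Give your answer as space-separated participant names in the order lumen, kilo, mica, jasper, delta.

Txn txe82 phase 1: lumen no -> aborted; kilo yes -> prepared; mica yes -> prepared; jasper yes -> prepared; delta yes -> prepared

Answer: lumen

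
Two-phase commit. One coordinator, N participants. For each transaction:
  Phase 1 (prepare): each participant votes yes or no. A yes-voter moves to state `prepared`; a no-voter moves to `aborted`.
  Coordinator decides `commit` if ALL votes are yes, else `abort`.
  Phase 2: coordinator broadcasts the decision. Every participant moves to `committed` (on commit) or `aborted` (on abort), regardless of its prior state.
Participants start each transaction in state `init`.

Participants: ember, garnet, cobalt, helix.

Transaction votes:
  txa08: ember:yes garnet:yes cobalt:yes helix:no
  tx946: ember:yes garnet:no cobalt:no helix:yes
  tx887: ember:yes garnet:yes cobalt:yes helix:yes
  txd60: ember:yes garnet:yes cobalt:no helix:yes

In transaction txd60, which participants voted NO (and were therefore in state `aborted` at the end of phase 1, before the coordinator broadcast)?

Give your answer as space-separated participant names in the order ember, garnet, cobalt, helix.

Answer: cobalt

Derivation:
Txn txd60 phase 1: ember yes -> prepared; garnet yes -> prepared; cobalt no -> aborted; helix yes -> prepared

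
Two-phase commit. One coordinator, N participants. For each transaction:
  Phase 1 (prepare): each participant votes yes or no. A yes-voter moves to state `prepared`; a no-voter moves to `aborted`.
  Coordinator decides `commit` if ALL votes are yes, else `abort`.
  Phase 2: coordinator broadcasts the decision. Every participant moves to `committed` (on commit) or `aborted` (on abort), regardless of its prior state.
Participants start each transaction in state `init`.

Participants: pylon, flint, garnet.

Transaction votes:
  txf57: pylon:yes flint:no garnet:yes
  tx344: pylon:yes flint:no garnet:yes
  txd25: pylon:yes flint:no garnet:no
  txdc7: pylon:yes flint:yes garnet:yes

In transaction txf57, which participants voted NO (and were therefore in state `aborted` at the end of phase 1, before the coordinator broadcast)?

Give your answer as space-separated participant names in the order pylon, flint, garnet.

Txn txf57 phase 1: pylon yes -> prepared; flint no -> aborted; garnet yes -> prepared

Answer: flint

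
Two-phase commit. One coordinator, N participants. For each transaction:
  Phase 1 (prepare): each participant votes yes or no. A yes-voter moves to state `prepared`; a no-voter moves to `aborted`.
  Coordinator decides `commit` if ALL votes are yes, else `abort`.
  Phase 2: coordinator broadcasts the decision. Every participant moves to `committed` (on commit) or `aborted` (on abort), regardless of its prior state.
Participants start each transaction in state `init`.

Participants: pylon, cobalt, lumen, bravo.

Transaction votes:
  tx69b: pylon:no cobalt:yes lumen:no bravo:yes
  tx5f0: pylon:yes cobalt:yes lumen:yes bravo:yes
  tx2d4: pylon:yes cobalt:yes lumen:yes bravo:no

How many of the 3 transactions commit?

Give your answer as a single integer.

tx69b: no from pylon, lumen -> abort (commits=0)
tx5f0: all yes -> commit (commits=1)
tx2d4: no from bravo -> abort (commits=1)

Answer: 1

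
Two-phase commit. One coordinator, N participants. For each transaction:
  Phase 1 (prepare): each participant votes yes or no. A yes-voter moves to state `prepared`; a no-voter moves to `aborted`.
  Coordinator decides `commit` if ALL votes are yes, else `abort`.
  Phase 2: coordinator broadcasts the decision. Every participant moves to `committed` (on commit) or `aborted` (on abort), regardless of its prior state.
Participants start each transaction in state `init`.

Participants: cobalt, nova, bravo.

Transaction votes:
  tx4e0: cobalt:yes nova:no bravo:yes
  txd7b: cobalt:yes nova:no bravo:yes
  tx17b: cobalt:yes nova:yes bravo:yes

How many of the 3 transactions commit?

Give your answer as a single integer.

tx4e0: no from nova -> abort (commits=0)
txd7b: no from nova -> abort (commits=0)
tx17b: all yes -> commit (commits=1)

Answer: 1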